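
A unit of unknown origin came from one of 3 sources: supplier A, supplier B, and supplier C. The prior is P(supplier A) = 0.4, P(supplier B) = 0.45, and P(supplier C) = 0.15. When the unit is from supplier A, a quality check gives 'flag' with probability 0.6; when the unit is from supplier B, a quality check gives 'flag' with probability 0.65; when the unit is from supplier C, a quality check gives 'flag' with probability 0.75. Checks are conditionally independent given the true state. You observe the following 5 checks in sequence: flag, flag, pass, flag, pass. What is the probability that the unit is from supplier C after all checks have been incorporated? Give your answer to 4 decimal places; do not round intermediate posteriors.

0.1202

Apply Bayes' rule sequentially, carrying P(supplier C) forward.
After 'flag': normaliser = 0.6·0.4000 + 0.65·0.4500 + 0.75·0.1500; P(supplier A) ≈ 0.3721, P(supplier B) ≈ 0.4535, P(supplier C) ≈ 0.1744
After 'flag': normaliser = 0.6·0.3721 + 0.65·0.4535 + 0.75·0.1744; P(supplier A) ≈ 0.3441, P(supplier B) ≈ 0.4543, P(supplier C) ≈ 0.2016
After 'pass': normaliser = 0.4·0.3441 + 0.35·0.4543 + 0.25·0.2016; P(supplier A) ≈ 0.3966, P(supplier B) ≈ 0.4582, P(supplier C) ≈ 0.1452
After 'flag': normaliser = 0.6·0.3966 + 0.65·0.4582 + 0.75·0.1452; P(supplier A) ≈ 0.3691, P(supplier B) ≈ 0.4619, P(supplier C) ≈ 0.1690
After 'pass': normaliser = 0.4·0.3691 + 0.35·0.4619 + 0.25·0.1690; P(supplier A) ≈ 0.4200, P(supplier B) ≈ 0.4599, P(supplier C) ≈ 0.1202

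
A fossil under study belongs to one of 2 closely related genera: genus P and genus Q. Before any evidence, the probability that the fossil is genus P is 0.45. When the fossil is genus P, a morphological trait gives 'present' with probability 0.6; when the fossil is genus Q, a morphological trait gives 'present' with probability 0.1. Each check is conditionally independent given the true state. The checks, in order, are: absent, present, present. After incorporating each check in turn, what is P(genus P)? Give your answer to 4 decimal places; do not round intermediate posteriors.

0.9290

After 'absent': P(genus P) = 0.4·0.4500 / (0.4·0.4500 + 0.9·0.5500) ≈ 0.2667
After 'present': P(genus P) = 0.6·0.2667 / (0.6·0.2667 + 0.1·0.7333) ≈ 0.6857
After 'present': P(genus P) = 0.6·0.6857 / (0.6·0.6857 + 0.1·0.3143) ≈ 0.9290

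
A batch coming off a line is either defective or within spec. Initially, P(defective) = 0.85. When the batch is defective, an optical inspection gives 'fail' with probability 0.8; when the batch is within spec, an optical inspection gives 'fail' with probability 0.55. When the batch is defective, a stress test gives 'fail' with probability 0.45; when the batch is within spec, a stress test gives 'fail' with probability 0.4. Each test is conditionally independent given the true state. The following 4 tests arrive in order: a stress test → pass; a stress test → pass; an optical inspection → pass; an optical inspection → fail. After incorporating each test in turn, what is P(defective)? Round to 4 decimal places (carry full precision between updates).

After a stress test='pass': P(defective) = 0.55·0.8500 / (0.55·0.8500 + 0.6·0.1500) ≈ 0.8386
After a stress test='pass': P(defective) = 0.55·0.8386 / (0.55·0.8386 + 0.6·0.1614) ≈ 0.8264
After an optical inspection='pass': P(defective) = 0.2·0.8264 / (0.2·0.8264 + 0.45·0.1736) ≈ 0.6791
After an optical inspection='fail': P(defective) = 0.8·0.6791 / (0.8·0.6791 + 0.55·0.3209) ≈ 0.7548

0.7548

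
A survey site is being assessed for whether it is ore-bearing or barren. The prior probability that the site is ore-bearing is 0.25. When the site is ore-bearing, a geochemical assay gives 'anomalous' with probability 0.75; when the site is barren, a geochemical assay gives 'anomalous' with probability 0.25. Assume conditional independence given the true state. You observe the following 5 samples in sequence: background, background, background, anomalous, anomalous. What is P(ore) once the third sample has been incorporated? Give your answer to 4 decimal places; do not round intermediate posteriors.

After 'background': P(ore) = 0.25·0.2500 / (0.25·0.2500 + 0.75·0.7500) ≈ 0.1000
After 'background': P(ore) = 0.25·0.1000 / (0.25·0.1000 + 0.75·0.9000) ≈ 0.0357
After 'background': P(ore) = 0.25·0.0357 / (0.25·0.0357 + 0.75·0.9643) ≈ 0.0122

0.0122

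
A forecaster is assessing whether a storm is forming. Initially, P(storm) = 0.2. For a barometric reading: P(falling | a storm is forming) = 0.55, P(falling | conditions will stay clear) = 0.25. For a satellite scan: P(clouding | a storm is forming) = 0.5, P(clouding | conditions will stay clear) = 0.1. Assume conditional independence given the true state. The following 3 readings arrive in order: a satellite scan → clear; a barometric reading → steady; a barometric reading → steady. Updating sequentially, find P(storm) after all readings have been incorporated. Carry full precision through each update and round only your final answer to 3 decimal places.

0.048

Apply Bayes' rule sequentially, carrying P(storm) forward.
After a satellite scan='clear': P(storm) = 0.5·0.2000 / (0.5·0.2000 + 0.9·0.8000) ≈ 0.1220
After a barometric reading='steady': P(storm) = 0.45·0.1220 / (0.45·0.1220 + 0.75·0.8780) ≈ 0.0769
After a barometric reading='steady': P(storm) = 0.45·0.0769 / (0.45·0.0769 + 0.75·0.9231) ≈ 0.0476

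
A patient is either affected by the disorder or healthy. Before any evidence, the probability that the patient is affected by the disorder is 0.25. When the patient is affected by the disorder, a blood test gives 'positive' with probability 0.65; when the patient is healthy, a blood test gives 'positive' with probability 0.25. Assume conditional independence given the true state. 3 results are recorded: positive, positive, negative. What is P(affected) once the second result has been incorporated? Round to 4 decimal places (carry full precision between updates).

After 'positive': P(affected) = 0.65·0.2500 / (0.65·0.2500 + 0.25·0.7500) ≈ 0.4643
After 'positive': P(affected) = 0.65·0.4643 / (0.65·0.4643 + 0.25·0.5357) ≈ 0.6926

0.6926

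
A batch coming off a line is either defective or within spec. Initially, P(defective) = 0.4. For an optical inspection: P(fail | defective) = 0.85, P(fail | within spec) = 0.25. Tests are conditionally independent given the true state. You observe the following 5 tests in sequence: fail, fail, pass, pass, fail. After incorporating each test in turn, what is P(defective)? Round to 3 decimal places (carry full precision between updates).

0.512

After 'fail': P(defective) = 0.85·0.4000 / (0.85·0.4000 + 0.25·0.6000) ≈ 0.6939
After 'fail': P(defective) = 0.85·0.6939 / (0.85·0.6939 + 0.25·0.3061) ≈ 0.8851
After 'pass': P(defective) = 0.15·0.8851 / (0.15·0.8851 + 0.75·0.1149) ≈ 0.6065
After 'pass': P(defective) = 0.15·0.6065 / (0.15·0.6065 + 0.75·0.3935) ≈ 0.2356
After 'fail': P(defective) = 0.85·0.2356 / (0.85·0.2356 + 0.25·0.7644) ≈ 0.5117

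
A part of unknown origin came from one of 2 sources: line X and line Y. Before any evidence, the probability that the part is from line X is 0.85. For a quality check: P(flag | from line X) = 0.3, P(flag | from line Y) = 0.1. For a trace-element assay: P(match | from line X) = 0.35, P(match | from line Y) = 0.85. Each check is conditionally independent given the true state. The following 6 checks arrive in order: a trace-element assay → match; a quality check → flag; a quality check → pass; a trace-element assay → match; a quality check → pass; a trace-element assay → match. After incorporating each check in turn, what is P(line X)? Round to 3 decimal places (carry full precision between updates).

0.418

After a trace-element assay='match': P(line X) = 0.35·0.8500 / (0.35·0.8500 + 0.85·0.1500) ≈ 0.7000
After a quality check='flag': P(line X) = 0.3·0.7000 / (0.3·0.7000 + 0.1·0.3000) ≈ 0.8750
After a quality check='pass': P(line X) = 0.7·0.8750 / (0.7·0.8750 + 0.9·0.1250) ≈ 0.8448
After a trace-element assay='match': P(line X) = 0.35·0.8448 / (0.35·0.8448 + 0.85·0.1552) ≈ 0.6915
After a quality check='pass': P(line X) = 0.7·0.6915 / (0.7·0.6915 + 0.9·0.3085) ≈ 0.6355
After a trace-element assay='match': P(line X) = 0.35·0.6355 / (0.35·0.6355 + 0.85·0.3645) ≈ 0.4179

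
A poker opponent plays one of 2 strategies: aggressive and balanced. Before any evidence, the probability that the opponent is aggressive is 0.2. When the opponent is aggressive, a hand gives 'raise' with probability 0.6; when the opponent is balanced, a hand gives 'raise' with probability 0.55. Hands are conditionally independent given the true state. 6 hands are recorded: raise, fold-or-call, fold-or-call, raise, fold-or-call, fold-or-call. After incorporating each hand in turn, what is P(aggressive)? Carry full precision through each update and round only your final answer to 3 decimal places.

Each posterior becomes the prior for the next update.
After 'raise': P(aggressive) = 0.6·0.2000 / (0.6·0.2000 + 0.55·0.8000) ≈ 0.2143
After 'fold-or-call': P(aggressive) = 0.4·0.2143 / (0.4·0.2143 + 0.45·0.7857) ≈ 0.1951
After 'fold-or-call': P(aggressive) = 0.4·0.1951 / (0.4·0.1951 + 0.45·0.8049) ≈ 0.1773
After 'raise': P(aggressive) = 0.6·0.1773 / (0.6·0.1773 + 0.55·0.8227) ≈ 0.1903
After 'fold-or-call': P(aggressive) = 0.4·0.1903 / (0.4·0.1903 + 0.45·0.8097) ≈ 0.1728
After 'fold-or-call': P(aggressive) = 0.4·0.1728 / (0.4·0.1728 + 0.45·0.8272) ≈ 0.1566

0.157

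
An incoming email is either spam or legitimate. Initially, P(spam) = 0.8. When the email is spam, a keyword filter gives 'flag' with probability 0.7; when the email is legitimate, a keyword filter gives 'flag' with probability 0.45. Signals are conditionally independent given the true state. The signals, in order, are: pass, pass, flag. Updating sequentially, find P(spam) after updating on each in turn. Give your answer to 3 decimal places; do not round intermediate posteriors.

0.649

After 'pass': P(spam) = 0.3·0.8000 / (0.3·0.8000 + 0.55·0.2000) ≈ 0.6857
After 'pass': P(spam) = 0.3·0.6857 / (0.3·0.6857 + 0.55·0.3143) ≈ 0.5434
After 'flag': P(spam) = 0.7·0.5434 / (0.7·0.5434 + 0.45·0.4566) ≈ 0.6493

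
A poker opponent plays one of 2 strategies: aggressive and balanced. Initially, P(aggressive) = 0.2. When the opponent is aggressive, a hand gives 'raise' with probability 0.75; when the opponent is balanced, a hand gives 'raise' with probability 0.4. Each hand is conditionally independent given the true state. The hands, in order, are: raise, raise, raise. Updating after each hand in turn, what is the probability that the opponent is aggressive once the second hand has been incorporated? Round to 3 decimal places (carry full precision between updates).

After 'raise': P(aggressive) = 0.75·0.2000 / (0.75·0.2000 + 0.4·0.8000) ≈ 0.3191
After 'raise': P(aggressive) = 0.75·0.3191 / (0.75·0.3191 + 0.4·0.6809) ≈ 0.4678

0.468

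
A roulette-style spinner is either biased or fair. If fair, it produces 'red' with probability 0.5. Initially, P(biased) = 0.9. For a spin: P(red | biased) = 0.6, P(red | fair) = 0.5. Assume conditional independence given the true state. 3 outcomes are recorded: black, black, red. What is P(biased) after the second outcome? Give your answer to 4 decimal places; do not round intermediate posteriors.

0.8521

After 'black': P(biased) = 0.4·0.9000 / (0.4·0.9000 + 0.5·0.1000) ≈ 0.8780
After 'black': P(biased) = 0.4·0.8780 / (0.4·0.8780 + 0.5·0.1220) ≈ 0.8521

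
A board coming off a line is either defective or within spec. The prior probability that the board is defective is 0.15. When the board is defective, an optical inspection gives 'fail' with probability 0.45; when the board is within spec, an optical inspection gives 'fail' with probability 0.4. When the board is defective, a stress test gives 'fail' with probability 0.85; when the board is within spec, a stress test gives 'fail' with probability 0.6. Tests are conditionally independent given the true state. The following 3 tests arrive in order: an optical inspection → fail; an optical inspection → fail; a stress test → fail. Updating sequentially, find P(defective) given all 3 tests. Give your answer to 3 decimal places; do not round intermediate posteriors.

0.240

After an optical inspection='fail': P(defective) = 0.45·0.1500 / (0.45·0.1500 + 0.4·0.8500) ≈ 0.1656
After an optical inspection='fail': P(defective) = 0.45·0.1656 / (0.45·0.1656 + 0.4·0.8344) ≈ 0.1826
After a stress test='fail': P(defective) = 0.85·0.1826 / (0.85·0.1826 + 0.6·0.8174) ≈ 0.2404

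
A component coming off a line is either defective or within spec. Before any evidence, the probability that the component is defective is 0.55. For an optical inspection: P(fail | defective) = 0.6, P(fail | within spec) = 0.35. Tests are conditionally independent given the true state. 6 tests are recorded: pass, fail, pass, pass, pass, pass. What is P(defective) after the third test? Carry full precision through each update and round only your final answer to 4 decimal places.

0.4424

Each posterior becomes the prior for the next update.
After 'pass': P(defective) = 0.4·0.5500 / (0.4·0.5500 + 0.65·0.4500) ≈ 0.4293
After 'fail': P(defective) = 0.6·0.4293 / (0.6·0.4293 + 0.35·0.5707) ≈ 0.5632
After 'pass': P(defective) = 0.4·0.5632 / (0.4·0.5632 + 0.65·0.4368) ≈ 0.4424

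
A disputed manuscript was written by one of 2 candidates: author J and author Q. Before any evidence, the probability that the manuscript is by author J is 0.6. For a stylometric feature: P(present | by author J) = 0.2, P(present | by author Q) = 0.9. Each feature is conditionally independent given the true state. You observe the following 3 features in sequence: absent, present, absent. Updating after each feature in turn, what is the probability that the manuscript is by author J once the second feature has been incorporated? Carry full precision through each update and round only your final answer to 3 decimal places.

After 'absent': P(author J) = 0.8·0.6000 / (0.8·0.6000 + 0.1·0.4000) ≈ 0.9231
After 'present': P(author J) = 0.2·0.9231 / (0.2·0.9231 + 0.9·0.0769) ≈ 0.7273

0.727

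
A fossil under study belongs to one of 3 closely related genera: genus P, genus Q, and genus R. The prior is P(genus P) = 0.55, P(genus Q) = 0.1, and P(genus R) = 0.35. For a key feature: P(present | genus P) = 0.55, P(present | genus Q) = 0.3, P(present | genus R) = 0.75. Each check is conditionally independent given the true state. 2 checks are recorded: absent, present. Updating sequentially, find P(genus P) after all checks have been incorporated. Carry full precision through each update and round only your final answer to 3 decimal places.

After 'absent': normaliser = 0.45·0.5500 + 0.7·0.1000 + 0.25·0.3500; P(genus P) ≈ 0.6111, P(genus Q) ≈ 0.1728, P(genus R) ≈ 0.2160
After 'present': normaliser = 0.55·0.6111 + 0.3·0.1728 + 0.75·0.2160; P(genus P) ≈ 0.6111, P(genus Q) ≈ 0.0943, P(genus R) ≈ 0.2946

0.611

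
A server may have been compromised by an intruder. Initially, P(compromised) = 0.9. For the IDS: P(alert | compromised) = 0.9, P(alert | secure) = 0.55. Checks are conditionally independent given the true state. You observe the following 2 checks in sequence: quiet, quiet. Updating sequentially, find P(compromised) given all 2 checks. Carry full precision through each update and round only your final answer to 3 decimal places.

After 'quiet': P(compromised) = 0.1·0.9000 / (0.1·0.9000 + 0.45·0.1000) ≈ 0.6667
After 'quiet': P(compromised) = 0.1·0.6667 / (0.1·0.6667 + 0.45·0.3333) ≈ 0.3077

0.308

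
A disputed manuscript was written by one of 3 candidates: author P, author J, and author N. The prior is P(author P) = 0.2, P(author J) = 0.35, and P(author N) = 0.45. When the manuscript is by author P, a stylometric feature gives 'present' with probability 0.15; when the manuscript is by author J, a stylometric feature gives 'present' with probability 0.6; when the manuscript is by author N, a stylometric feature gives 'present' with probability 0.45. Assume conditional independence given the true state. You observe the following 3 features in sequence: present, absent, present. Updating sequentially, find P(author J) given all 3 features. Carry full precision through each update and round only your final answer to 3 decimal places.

Each posterior becomes the prior for the next update.
After 'present': normaliser = 0.15·0.2000 + 0.6·0.3500 + 0.45·0.4500; P(author P) ≈ 0.0678, P(author J) ≈ 0.4746, P(author N) ≈ 0.4576
After 'absent': normaliser = 0.85·0.0678 + 0.4·0.4746 + 0.55·0.4576; P(author P) ≈ 0.1154, P(author J) ≈ 0.3803, P(author N) ≈ 0.5042
After 'present': normaliser = 0.15·0.1154 + 0.6·0.3803 + 0.45·0.5042; P(author P) ≈ 0.0367, P(author J) ≈ 0.4830, P(author N) ≈ 0.4803

0.483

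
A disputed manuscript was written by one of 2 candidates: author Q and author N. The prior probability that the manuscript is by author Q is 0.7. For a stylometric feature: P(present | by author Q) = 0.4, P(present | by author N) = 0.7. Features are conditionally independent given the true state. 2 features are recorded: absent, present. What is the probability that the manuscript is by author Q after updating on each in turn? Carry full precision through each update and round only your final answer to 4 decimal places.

0.7273

After 'absent': P(author Q) = 0.6·0.7000 / (0.6·0.7000 + 0.3·0.3000) ≈ 0.8235
After 'present': P(author Q) = 0.4·0.8235 / (0.4·0.8235 + 0.7·0.1765) ≈ 0.7273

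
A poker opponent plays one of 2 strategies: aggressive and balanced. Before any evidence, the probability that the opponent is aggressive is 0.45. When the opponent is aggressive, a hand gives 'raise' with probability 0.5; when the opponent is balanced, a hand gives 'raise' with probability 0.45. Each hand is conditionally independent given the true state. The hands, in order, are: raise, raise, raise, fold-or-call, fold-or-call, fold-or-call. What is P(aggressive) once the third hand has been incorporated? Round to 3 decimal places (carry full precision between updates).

Each posterior becomes the prior for the next update.
After 'raise': P(aggressive) = 0.5·0.4500 / (0.5·0.4500 + 0.45·0.5500) ≈ 0.4762
After 'raise': P(aggressive) = 0.5·0.4762 / (0.5·0.4762 + 0.45·0.5238) ≈ 0.5025
After 'raise': P(aggressive) = 0.5·0.5025 / (0.5·0.5025 + 0.45·0.4975) ≈ 0.5288

0.529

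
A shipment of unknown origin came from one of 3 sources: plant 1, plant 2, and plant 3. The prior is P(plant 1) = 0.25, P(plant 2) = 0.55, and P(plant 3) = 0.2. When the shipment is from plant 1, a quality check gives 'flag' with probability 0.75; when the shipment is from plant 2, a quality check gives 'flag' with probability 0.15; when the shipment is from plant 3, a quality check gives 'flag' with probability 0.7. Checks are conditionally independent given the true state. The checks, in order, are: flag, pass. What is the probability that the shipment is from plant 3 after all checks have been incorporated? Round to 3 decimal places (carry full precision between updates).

Apply Bayes' rule sequentially, carrying P(plant 3) forward.
After 'flag': normaliser = 0.75·0.2500 + 0.15·0.5500 + 0.7·0.2000; P(plant 1) ≈ 0.4573, P(plant 2) ≈ 0.2012, P(plant 3) ≈ 0.3415
After 'pass': normaliser = 0.25·0.4573 + 0.85·0.2012 + 0.3·0.3415; P(plant 1) ≈ 0.2948, P(plant 2) ≈ 0.4410, P(plant 3) ≈ 0.2642

0.264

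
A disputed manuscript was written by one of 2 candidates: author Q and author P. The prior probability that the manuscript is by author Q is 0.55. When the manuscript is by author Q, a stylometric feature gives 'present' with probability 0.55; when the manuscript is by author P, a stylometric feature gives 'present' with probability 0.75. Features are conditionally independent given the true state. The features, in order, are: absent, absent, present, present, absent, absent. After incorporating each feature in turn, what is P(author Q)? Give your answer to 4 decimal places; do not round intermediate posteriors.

0.8734

After 'absent': P(author Q) = 0.45·0.5500 / (0.45·0.5500 + 0.25·0.4500) ≈ 0.6875
After 'absent': P(author Q) = 0.45·0.6875 / (0.45·0.6875 + 0.25·0.3125) ≈ 0.7984
After 'present': P(author Q) = 0.55·0.7984 / (0.55·0.7984 + 0.75·0.2016) ≈ 0.7439
After 'present': P(author Q) = 0.55·0.7439 / (0.55·0.7439 + 0.75·0.2561) ≈ 0.6805
After 'absent': P(author Q) = 0.45·0.6805 / (0.45·0.6805 + 0.25·0.3195) ≈ 0.7931
After 'absent': P(author Q) = 0.45·0.7931 / (0.45·0.7931 + 0.25·0.2069) ≈ 0.8734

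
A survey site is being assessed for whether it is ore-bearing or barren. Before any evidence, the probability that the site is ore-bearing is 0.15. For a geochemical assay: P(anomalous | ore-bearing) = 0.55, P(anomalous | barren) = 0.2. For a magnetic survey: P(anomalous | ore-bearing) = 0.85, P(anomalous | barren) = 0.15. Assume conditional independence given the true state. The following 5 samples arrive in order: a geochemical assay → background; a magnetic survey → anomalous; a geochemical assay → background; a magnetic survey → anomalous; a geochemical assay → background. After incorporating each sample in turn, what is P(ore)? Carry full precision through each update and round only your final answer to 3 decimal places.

0.502

Each posterior becomes the prior for the next update.
After a geochemical assay='background': P(ore) = 0.45·0.1500 / (0.45·0.1500 + 0.8·0.8500) ≈ 0.0903
After a magnetic survey='anomalous': P(ore) = 0.85·0.0903 / (0.85·0.0903 + 0.15·0.9097) ≈ 0.3600
After a geochemical assay='background': P(ore) = 0.45·0.3600 / (0.45·0.3600 + 0.8·0.6400) ≈ 0.2404
After a magnetic survey='anomalous': P(ore) = 0.85·0.2404 / (0.85·0.2404 + 0.15·0.7596) ≈ 0.6420
After a geochemical assay='background': P(ore) = 0.45·0.6420 / (0.45·0.6420 + 0.8·0.3580) ≈ 0.5021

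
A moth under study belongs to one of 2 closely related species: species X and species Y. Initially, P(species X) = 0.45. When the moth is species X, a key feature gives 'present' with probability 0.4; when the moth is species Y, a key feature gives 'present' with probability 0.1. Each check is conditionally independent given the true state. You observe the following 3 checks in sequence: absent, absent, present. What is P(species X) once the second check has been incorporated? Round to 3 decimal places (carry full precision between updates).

0.267

After 'absent': P(species X) = 0.6·0.4500 / (0.6·0.4500 + 0.9·0.5500) ≈ 0.3529
After 'absent': P(species X) = 0.6·0.3529 / (0.6·0.3529 + 0.9·0.6471) ≈ 0.2667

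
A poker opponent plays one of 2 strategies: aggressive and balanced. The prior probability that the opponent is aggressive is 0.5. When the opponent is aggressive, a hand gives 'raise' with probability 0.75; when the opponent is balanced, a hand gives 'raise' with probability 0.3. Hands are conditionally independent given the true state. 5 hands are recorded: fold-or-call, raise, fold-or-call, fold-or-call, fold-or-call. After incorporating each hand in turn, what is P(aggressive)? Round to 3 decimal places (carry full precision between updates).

After 'fold-or-call': P(aggressive) = 0.25·0.5000 / (0.25·0.5000 + 0.7·0.5000) ≈ 0.2632
After 'raise': P(aggressive) = 0.75·0.2632 / (0.75·0.2632 + 0.3·0.7368) ≈ 0.4717
After 'fold-or-call': P(aggressive) = 0.25·0.4717 / (0.25·0.4717 + 0.7·0.5283) ≈ 0.2418
After 'fold-or-call': P(aggressive) = 0.25·0.2418 / (0.25·0.2418 + 0.7·0.7582) ≈ 0.1022
After 'fold-or-call': P(aggressive) = 0.25·0.1022 / (0.25·0.1022 + 0.7·0.8978) ≈ 0.0391

0.039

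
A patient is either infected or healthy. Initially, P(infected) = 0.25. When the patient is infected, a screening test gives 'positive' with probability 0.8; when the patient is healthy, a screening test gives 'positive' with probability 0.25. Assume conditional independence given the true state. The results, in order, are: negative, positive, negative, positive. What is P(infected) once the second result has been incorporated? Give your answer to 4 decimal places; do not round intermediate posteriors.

After 'negative': P(infected) = 0.2·0.2500 / (0.2·0.2500 + 0.75·0.7500) ≈ 0.0816
After 'positive': P(infected) = 0.8·0.0816 / (0.8·0.0816 + 0.25·0.9184) ≈ 0.2215

0.2215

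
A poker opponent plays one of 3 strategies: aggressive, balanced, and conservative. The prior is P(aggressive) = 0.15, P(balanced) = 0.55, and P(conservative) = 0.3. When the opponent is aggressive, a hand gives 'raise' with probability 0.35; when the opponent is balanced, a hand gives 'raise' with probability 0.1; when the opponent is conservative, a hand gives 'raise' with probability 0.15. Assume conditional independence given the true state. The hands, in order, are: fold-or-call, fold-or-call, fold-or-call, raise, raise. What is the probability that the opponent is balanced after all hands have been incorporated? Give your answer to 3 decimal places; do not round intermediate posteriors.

Each posterior becomes the prior for the next update.
After 'fold-or-call': normaliser = 0.65·0.1500 + 0.9·0.5500 + 0.85·0.3000; P(aggressive) ≈ 0.1150, P(balanced) ≈ 0.5841, P(conservative) ≈ 0.3009
After 'fold-or-call': normaliser = 0.65·0.1150 + 0.9·0.5841 + 0.85·0.3009; P(aggressive) ≈ 0.0873, P(balanced) ≈ 0.6140, P(conservative) ≈ 0.2987
After 'fold-or-call': normaliser = 0.65·0.0873 + 0.9·0.6140 + 0.85·0.2987; P(aggressive) ≈ 0.0658, P(balanced) ≈ 0.6401, P(conservative) ≈ 0.2941
After 'raise': normaliser = 0.35·0.0658 + 0.1·0.6401 + 0.15·0.2941; P(aggressive) ≈ 0.1755, P(balanced) ≈ 0.4881, P(conservative) ≈ 0.3364
After 'raise': normaliser = 0.35·0.1755 + 0.1·0.4881 + 0.15·0.3364; P(aggressive) ≈ 0.3823, P(balanced) ≈ 0.3037, P(conservative) ≈ 0.3140

0.304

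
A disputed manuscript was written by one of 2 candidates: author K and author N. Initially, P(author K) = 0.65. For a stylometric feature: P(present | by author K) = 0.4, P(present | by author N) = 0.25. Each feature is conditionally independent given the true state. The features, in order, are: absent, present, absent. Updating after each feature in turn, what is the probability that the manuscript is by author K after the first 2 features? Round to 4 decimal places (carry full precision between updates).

0.7039

After 'absent': P(author K) = 0.6·0.6500 / (0.6·0.6500 + 0.75·0.3500) ≈ 0.5977
After 'present': P(author K) = 0.4·0.5977 / (0.4·0.5977 + 0.25·0.4023) ≈ 0.7039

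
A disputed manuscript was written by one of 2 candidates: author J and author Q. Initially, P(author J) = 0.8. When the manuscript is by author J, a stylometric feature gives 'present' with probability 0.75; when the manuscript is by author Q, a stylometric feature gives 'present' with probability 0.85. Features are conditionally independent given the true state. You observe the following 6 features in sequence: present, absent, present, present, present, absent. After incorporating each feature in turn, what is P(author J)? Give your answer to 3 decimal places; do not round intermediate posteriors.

0.871

Each posterior becomes the prior for the next update.
After 'present': P(author J) = 0.75·0.8000 / (0.75·0.8000 + 0.85·0.2000) ≈ 0.7792
After 'absent': P(author J) = 0.25·0.7792 / (0.25·0.7792 + 0.15·0.2208) ≈ 0.8547
After 'present': P(author J) = 0.75·0.8547 / (0.75·0.8547 + 0.85·0.1453) ≈ 0.8385
After 'present': P(author J) = 0.75·0.8385 / (0.75·0.8385 + 0.85·0.1615) ≈ 0.8208
After 'present': P(author J) = 0.75·0.8208 / (0.75·0.8208 + 0.85·0.1792) ≈ 0.8016
After 'absent': P(author J) = 0.25·0.8016 / (0.25·0.8016 + 0.15·0.1984) ≈ 0.8707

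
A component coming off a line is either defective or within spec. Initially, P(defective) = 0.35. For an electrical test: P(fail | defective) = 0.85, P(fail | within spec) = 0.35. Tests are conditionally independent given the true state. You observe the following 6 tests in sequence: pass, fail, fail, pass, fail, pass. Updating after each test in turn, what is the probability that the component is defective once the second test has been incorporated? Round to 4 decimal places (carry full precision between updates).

0.2318

After 'pass': P(defective) = 0.15·0.3500 / (0.15·0.3500 + 0.65·0.6500) ≈ 0.1105
After 'fail': P(defective) = 0.85·0.1105 / (0.85·0.1105 + 0.35·0.8895) ≈ 0.2318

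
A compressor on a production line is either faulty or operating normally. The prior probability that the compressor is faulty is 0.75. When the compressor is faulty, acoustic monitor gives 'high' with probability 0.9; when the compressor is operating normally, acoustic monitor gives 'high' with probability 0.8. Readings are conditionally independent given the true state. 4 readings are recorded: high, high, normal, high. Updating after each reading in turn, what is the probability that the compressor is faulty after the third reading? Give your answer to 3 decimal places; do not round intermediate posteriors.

After 'high': P(faulty) = 0.9·0.7500 / (0.9·0.7500 + 0.8·0.2500) ≈ 0.7714
After 'high': P(faulty) = 0.9·0.7714 / (0.9·0.7714 + 0.8·0.2286) ≈ 0.7915
After 'normal': P(faulty) = 0.1·0.7915 / (0.1·0.7915 + 0.2·0.2085) ≈ 0.6550

0.655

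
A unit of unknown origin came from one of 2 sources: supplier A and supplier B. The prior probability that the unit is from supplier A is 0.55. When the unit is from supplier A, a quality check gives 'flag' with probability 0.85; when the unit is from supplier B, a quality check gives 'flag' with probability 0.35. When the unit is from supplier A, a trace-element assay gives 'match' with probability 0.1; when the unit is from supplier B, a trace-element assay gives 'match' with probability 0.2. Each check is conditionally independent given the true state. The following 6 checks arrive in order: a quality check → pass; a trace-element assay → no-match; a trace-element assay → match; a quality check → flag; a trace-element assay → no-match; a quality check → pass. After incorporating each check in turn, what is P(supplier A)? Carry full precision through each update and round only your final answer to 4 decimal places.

After a quality check='pass': P(supplier A) = 0.15·0.5500 / (0.15·0.5500 + 0.65·0.4500) ≈ 0.2200
After a trace-element assay='no-match': P(supplier A) = 0.9·0.2200 / (0.9·0.2200 + 0.8·0.7800) ≈ 0.2409
After a trace-element assay='match': P(supplier A) = 0.1·0.2409 / (0.1·0.2409 + 0.2·0.7591) ≈ 0.1369
After a quality check='flag': P(supplier A) = 0.85·0.1369 / (0.85·0.1369 + 0.35·0.8631) ≈ 0.2781
After a trace-element assay='no-match': P(supplier A) = 0.9·0.2781 / (0.9·0.2781 + 0.8·0.7219) ≈ 0.3024
After a quality check='pass': P(supplier A) = 0.15·0.3024 / (0.15·0.3024 + 0.65·0.6976) ≈ 0.0909

0.0909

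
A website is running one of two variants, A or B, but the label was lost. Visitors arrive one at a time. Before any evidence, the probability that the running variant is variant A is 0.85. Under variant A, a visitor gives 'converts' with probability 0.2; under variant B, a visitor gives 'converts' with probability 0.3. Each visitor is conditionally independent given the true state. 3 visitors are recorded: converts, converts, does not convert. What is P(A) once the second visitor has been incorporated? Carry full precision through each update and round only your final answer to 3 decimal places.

After 'converts': P(A) = 0.2·0.8500 / (0.2·0.8500 + 0.3·0.1500) ≈ 0.7907
After 'converts': P(A) = 0.2·0.7907 / (0.2·0.7907 + 0.3·0.2093) ≈ 0.7158

0.716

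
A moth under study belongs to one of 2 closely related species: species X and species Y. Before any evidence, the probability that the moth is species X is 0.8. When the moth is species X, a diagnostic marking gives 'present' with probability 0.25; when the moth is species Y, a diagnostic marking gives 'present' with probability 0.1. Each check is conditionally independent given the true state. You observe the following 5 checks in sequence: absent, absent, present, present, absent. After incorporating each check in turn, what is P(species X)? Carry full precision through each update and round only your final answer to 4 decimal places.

After 'absent': P(species X) = 0.75·0.8000 / (0.75·0.8000 + 0.9·0.2000) ≈ 0.7692
After 'absent': P(species X) = 0.75·0.7692 / (0.75·0.7692 + 0.9·0.2308) ≈ 0.7353
After 'present': P(species X) = 0.25·0.7353 / (0.25·0.7353 + 0.1·0.2647) ≈ 0.8741
After 'present': P(species X) = 0.25·0.8741 / (0.25·0.8741 + 0.1·0.1259) ≈ 0.9455
After 'absent': P(species X) = 0.75·0.9455 / (0.75·0.9455 + 0.9·0.0545) ≈ 0.9353

0.9353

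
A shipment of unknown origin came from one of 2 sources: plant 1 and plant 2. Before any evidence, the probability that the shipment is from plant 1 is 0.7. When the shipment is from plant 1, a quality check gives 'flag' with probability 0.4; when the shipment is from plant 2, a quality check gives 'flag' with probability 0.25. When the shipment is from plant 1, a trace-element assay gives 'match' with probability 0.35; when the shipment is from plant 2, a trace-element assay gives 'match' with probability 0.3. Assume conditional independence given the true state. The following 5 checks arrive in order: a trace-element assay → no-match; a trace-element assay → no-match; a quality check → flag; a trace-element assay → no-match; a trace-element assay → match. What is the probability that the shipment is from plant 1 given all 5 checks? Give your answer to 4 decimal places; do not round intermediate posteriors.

Apply Bayes' rule sequentially, carrying P(plant 1) forward.
After a trace-element assay='no-match': P(plant 1) = 0.65·0.7000 / (0.65·0.7000 + 0.7·0.3000) ≈ 0.6842
After a trace-element assay='no-match': P(plant 1) = 0.65·0.6842 / (0.65·0.6842 + 0.7·0.3158) ≈ 0.6680
After a quality check='flag': P(plant 1) = 0.4·0.6680 / (0.4·0.6680 + 0.25·0.3320) ≈ 0.7630
After a trace-element assay='no-match': P(plant 1) = 0.65·0.7630 / (0.65·0.7630 + 0.7·0.2370) ≈ 0.7493
After a trace-element assay='match': P(plant 1) = 0.35·0.7493 / (0.35·0.7493 + 0.3·0.2507) ≈ 0.7771

0.7771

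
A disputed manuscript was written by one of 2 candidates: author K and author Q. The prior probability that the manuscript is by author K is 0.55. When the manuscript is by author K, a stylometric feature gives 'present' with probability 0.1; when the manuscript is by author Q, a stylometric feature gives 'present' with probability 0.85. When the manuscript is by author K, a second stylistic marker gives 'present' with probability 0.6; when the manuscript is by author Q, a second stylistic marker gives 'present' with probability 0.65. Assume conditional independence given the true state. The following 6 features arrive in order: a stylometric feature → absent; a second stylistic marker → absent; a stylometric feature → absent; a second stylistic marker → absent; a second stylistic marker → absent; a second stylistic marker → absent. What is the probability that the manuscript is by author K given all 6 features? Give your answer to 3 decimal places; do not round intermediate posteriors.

After a stylometric feature='absent': P(author K) = 0.9·0.5500 / (0.9·0.5500 + 0.15·0.4500) ≈ 0.8800
After a second stylistic marker='absent': P(author K) = 0.4·0.8800 / (0.4·0.8800 + 0.35·0.1200) ≈ 0.8934
After a stylometric feature='absent': P(author K) = 0.9·0.8934 / (0.9·0.8934 + 0.15·0.1066) ≈ 0.9805
After a second stylistic marker='absent': P(author K) = 0.4·0.9805 / (0.4·0.9805 + 0.35·0.0195) ≈ 0.9829
After a second stylistic marker='absent': P(author K) = 0.4·0.9829 / (0.4·0.9829 + 0.35·0.0171) ≈ 0.9850
After a second stylistic marker='absent': P(author K) = 0.4·0.9850 / (0.4·0.9850 + 0.35·0.0150) ≈ 0.9869

0.987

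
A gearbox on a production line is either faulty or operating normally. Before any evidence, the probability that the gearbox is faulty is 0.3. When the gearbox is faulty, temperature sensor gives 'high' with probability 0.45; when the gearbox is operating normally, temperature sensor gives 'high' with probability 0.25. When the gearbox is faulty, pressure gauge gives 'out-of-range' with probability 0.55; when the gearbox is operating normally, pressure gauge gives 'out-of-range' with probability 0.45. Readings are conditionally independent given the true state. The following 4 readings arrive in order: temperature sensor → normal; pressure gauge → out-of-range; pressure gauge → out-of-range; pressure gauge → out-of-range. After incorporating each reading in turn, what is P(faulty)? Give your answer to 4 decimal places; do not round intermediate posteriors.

Each posterior becomes the prior for the next update.
After temperature sensor='normal': P(faulty) = 0.55·0.3000 / (0.55·0.3000 + 0.75·0.7000) ≈ 0.2391
After pressure gauge='out-of-range': P(faulty) = 0.55·0.2391 / (0.55·0.2391 + 0.45·0.7609) ≈ 0.2775
After pressure gauge='out-of-range': P(faulty) = 0.55·0.2775 / (0.55·0.2775 + 0.45·0.7225) ≈ 0.3195
After pressure gauge='out-of-range': P(faulty) = 0.55·0.3195 / (0.55·0.3195 + 0.45·0.6805) ≈ 0.3646

0.3646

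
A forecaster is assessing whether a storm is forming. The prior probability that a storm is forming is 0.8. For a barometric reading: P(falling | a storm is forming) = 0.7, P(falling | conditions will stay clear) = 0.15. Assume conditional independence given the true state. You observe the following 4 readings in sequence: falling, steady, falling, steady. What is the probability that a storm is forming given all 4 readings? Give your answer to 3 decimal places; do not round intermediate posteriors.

After 'falling': P(storm) = 0.7·0.8000 / (0.7·0.8000 + 0.15·0.2000) ≈ 0.9492
After 'steady': P(storm) = 0.3·0.9492 / (0.3·0.9492 + 0.85·0.0508) ≈ 0.8682
After 'falling': P(storm) = 0.7·0.8682 / (0.7·0.8682 + 0.15·0.1318) ≈ 0.9685
After 'steady': P(storm) = 0.3·0.9685 / (0.3·0.9685 + 0.85·0.0315) ≈ 0.9156

0.916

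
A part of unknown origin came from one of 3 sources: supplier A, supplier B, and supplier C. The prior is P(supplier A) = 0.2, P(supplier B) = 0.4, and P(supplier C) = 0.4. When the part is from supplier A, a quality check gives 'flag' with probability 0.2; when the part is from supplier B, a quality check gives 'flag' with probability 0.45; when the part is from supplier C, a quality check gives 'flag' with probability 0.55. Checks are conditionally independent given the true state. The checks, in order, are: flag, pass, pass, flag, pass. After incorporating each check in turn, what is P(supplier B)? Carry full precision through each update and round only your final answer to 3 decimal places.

0.471

Each posterior becomes the prior for the next update.
After 'flag': normaliser = 0.2·0.2000 + 0.45·0.4000 + 0.55·0.4000; P(supplier A) ≈ 0.0909, P(supplier B) ≈ 0.4091, P(supplier C) ≈ 0.5000
After 'pass': normaliser = 0.8·0.0909 + 0.55·0.4091 + 0.45·0.5000; P(supplier A) ≈ 0.1391, P(supplier B) ≈ 0.4304, P(supplier C) ≈ 0.4304
After 'pass': normaliser = 0.8·0.1391 + 0.55·0.4304 + 0.45·0.4304; P(supplier A) ≈ 0.2055, P(supplier B) ≈ 0.4370, P(supplier C) ≈ 0.3575
After 'flag': normaliser = 0.2·0.2055 + 0.45·0.4370 + 0.55·0.3575; P(supplier A) ≈ 0.0946, P(supplier B) ≈ 0.4527, P(supplier C) ≈ 0.4527
After 'pass': normaliser = 0.8·0.0946 + 0.55·0.4527 + 0.45·0.4527; P(supplier A) ≈ 0.1432, P(supplier B) ≈ 0.4712, P(supplier C) ≈ 0.3855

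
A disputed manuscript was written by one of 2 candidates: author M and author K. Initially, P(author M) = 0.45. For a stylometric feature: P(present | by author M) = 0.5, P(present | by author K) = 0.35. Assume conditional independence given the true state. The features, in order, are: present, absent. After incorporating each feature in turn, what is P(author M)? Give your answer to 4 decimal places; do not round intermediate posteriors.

After 'present': P(author M) = 0.5·0.4500 / (0.5·0.4500 + 0.35·0.5500) ≈ 0.5389
After 'absent': P(author M) = 0.5·0.5389 / (0.5·0.5389 + 0.65·0.4611) ≈ 0.4734

0.4734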